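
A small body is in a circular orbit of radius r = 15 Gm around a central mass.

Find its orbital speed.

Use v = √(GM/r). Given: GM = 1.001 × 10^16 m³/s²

Convert to SI: r = 15 Gm = 1.5e+10 m.
For a circular orbit, gravity supplies the centripetal force, so v = √(GM / r).
v = √(1.001e+16 / 1.5e+10) m/s ≈ 816.9 m/s = 816.9 m/s.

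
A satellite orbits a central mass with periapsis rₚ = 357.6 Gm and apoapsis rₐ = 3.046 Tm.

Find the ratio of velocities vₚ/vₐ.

Convert to SI: rₚ = 357.6 Gm = 3.576e+11 m; rₐ = 3.046 Tm = 3.046e+12 m.
Conservation of angular momentum gives rₚvₚ = rₐvₐ, so vₚ/vₐ = rₐ/rₚ.
vₚ/vₐ = 3.046e+12 / 3.576e+11 ≈ 8.518.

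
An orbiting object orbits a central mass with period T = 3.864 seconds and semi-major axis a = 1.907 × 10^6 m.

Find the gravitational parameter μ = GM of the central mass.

GM = 4π² · a³ / T².
GM = 4π² · (1.907e+06)³ / (3.864)² m³/s² ≈ 1.834e+19 m³/s² = 1.834 × 10^19 m³/s².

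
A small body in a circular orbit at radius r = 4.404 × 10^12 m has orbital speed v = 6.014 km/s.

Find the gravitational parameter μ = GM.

Convert to SI: v = 6.014 km/s = 6014 m/s.
For a circular orbit v² = GM/r, so GM = v² · r.
GM = (6014)² · 4.404e+12 m³/s² ≈ 1.593e+20 m³/s² = 1.593 × 10^20 m³/s².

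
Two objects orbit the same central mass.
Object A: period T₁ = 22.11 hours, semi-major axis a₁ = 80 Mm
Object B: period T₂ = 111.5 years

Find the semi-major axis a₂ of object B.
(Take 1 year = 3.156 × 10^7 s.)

Convert to SI: T₁ = 22.11 hours = 79596 s; a₁ = 80 Mm = 8e+07 m; T₂ = 111.5 years = 3.51894e+09 s.
Kepler's third law: (T₁/T₂)² = (a₁/a₂)³ ⇒ a₂ = a₁ · (T₂/T₁)^(2/3).
T₂/T₁ = 3.51894e+09 / 79596 = 44210.
a₂ = 8e+07 · (44210)^(2/3) m ≈ 1e+11 m = 100 Gm.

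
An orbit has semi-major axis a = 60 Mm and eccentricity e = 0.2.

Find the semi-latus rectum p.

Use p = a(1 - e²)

Convert to SI: a = 60 Mm = 6e+07 m.
p = a (1 − e²).
p = 6e+07 · (1 − (0.2)²) = 6e+07 · 0.96 ≈ 5.76e+07 m = 57.6 Mm.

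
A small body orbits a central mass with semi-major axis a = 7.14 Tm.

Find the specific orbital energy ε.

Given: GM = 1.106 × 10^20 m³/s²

Convert to SI: a = 7.14 Tm = 7.14e+12 m.
ε = −GM / (2a).
ε = −1.106e+20 / (2 · 7.14e+12) J/kg ≈ -7.745e+06 J/kg = -7.745 MJ/kg.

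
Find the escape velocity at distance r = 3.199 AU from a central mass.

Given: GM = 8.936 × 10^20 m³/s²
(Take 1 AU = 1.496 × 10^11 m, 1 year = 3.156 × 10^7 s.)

Convert to SI: r = 3.199 AU = 4.7857e+11 m.
Escape velocity comes from setting total energy to zero: ½v² − GM/r = 0 ⇒ v_esc = √(2GM / r).
v_esc = √(2 · 8.936e+20 / 4.7857e+11) m/s ≈ 6.111e+04 m/s = 12.89 AU/year.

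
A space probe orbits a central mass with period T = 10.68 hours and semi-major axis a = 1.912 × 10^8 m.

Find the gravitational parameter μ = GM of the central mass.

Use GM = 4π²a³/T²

Convert to SI: T = 10.68 hours = 38448 s.
GM = 4π² · a³ / T².
GM = 4π² · (1.912e+08)³ / (38448)² m³/s² ≈ 1.867e+17 m³/s² = 1.867 × 10^17 m³/s².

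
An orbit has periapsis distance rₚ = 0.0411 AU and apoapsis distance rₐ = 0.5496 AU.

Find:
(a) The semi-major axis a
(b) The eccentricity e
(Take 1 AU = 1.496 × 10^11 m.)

Convert to SI: rₚ = 0.0411 AU = 6.14856e+09 m; rₐ = 0.5496 AU = 8.22202e+10 m.
(a) a = (rₚ + rₐ) / 2 = (6.14856e+09 + 8.22202e+10) / 2 ≈ 4.418e+10 m = 0.2954 AU.
(b) e = (rₐ − rₚ) / (rₐ + rₚ) = (8.22202e+10 − 6.14856e+09) / (8.22202e+10 + 6.14856e+09) ≈ 0.8608.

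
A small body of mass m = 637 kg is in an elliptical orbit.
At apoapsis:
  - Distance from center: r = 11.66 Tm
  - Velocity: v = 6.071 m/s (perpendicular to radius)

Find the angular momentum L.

Convert to SI: r = 11.66 Tm = 1.166e+13 m.
Since v is perpendicular to r, L = m · v · r.
L = 637 · 6.071 · 1.166e+13 kg·m²/s ≈ 4.509e+16 kg·m²/s.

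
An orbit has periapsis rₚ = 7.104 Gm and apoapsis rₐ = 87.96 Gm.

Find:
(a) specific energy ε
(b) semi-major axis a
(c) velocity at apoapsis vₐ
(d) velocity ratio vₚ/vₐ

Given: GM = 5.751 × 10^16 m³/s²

Convert to SI: rₚ = 7.104 Gm = 7.104e+09 m; rₐ = 87.96 Gm = 8.796e+10 m.
(a) With a = (rₚ + rₐ)/2 = 4.7532e+10 m, ε = −GM/(2a) = −5.751e+16/(2 · 4.7532e+10) J/kg ≈ -6.05e+05 J/kg
(b) a = (rₚ + rₐ)/2 = (7.104e+09 + 8.796e+10)/2 ≈ 4.753e+10 m
(c) With a = (rₚ + rₐ)/2 = 4.7532e+10 m, vₐ = √(GM (2/rₐ − 1/a)) = √(5.751e+16 · (2/8.796e+10 − 1/4.7532e+10)) m/s ≈ 312.6 m/s
(d) Conservation of angular momentum (rₚvₚ = rₐvₐ) gives vₚ/vₐ = rₐ/rₚ = 8.796e+10/7.104e+09 ≈ 12.38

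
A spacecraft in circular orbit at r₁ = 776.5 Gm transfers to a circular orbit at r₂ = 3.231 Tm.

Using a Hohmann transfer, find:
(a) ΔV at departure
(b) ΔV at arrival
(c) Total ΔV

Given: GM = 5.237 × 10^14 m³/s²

Convert to SI: r₁ = 776.5 Gm = 7.765e+11 m; r₂ = 3.231 Tm = 3.231e+12 m.
Transfer semi-major axis: a_t = (r₁ + r₂)/2 = (7.765e+11 + 3.231e+12)/2 = 2.00375e+12 m.
Circular speeds: v₁ = √(GM/r₁) = 25.9699 m/s, v₂ = √(GM/r₂) = 12.7313 m/s.
Transfer speeds (vis-viva v² = GM(2/r − 1/a_t)): v₁ᵗ = 32.9775 m/s, v₂ᵗ = 7.92541 m/s.
(a) ΔV₁ = |v₁ᵗ − v₁| ≈ 7.008 m/s = 7.008 m/s.
(b) ΔV₂ = |v₂ − v₂ᵗ| ≈ 4.806 m/s = 4.806 m/s.
(c) ΔV_total = ΔV₁ + ΔV₂ ≈ 11.81 m/s = 11.81 m/s.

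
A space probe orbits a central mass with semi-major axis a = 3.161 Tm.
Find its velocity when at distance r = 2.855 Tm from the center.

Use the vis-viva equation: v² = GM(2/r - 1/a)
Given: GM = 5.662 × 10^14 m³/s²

Convert to SI: a = 3.161 Tm = 3.161e+12 m; r = 2.855 Tm = 2.855e+12 m.
Vis-viva: v = √(GM · (2/r − 1/a)).
2/r − 1/a = 2/2.855e+12 − 1/3.161e+12 = 3.8417e-13 m⁻¹.
v = √(5.662e+14 · 3.8417e-13) m/s ≈ 14.75 m/s = 14.75 m/s.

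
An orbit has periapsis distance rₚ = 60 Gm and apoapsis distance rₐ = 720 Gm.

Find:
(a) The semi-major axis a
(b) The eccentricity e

Convert to SI: rₚ = 60 Gm = 6e+10 m; rₐ = 720 Gm = 7.2e+11 m.
(a) a = (rₚ + rₐ) / 2 = (6e+10 + 7.2e+11) / 2 ≈ 3.9e+11 m = 390 Gm.
(b) e = (rₐ − rₚ) / (rₐ + rₚ) = (7.2e+11 − 6e+10) / (7.2e+11 + 6e+10) ≈ 0.8462.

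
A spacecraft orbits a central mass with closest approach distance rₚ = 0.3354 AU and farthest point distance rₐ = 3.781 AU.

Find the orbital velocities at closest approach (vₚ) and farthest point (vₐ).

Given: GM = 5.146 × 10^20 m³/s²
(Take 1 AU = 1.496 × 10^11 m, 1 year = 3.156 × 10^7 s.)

Convert to SI: rₚ = 0.3354 AU = 5.01758e+10 m; rₐ = 3.781 AU = 5.65638e+11 m.
Use the vis-viva equation v² = GM(2/r − 1/a) with a = (rₚ + rₐ)/2 = (5.01758e+10 + 5.65638e+11)/2 = 3.07907e+11 m.
vₚ = √(GM · (2/rₚ − 1/a)) = √(5.146e+20 · (2/5.01758e+10 − 1/3.07907e+11)) m/s ≈ 1.373e+05 m/s = 28.96 AU/year.
vₐ = √(GM · (2/rₐ − 1/a)) = √(5.146e+20 · (2/5.65638e+11 − 1/3.07907e+11)) m/s ≈ 1.218e+04 m/s = 2.569 AU/year.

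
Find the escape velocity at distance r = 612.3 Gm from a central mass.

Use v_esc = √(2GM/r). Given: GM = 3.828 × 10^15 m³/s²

Convert to SI: r = 612.3 Gm = 6.123e+11 m.
Escape velocity comes from setting total energy to zero: ½v² − GM/r = 0 ⇒ v_esc = √(2GM / r).
v_esc = √(2 · 3.828e+15 / 6.123e+11) m/s ≈ 111.8 m/s = 111.8 m/s.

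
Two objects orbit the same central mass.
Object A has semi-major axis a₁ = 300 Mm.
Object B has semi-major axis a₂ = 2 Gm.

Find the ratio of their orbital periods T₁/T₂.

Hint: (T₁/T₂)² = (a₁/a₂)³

Convert to SI: a₁ = 300 Mm = 3e+08 m; a₂ = 2 Gm = 2e+09 m.
From Kepler's third law, (T₁/T₂)² = (a₁/a₂)³, so T₁/T₂ = (a₁/a₂)^(3/2).
a₁/a₂ = 3e+08 / 2e+09 = 0.15.
T₁/T₂ = (0.15)^(3/2) ≈ 0.05809.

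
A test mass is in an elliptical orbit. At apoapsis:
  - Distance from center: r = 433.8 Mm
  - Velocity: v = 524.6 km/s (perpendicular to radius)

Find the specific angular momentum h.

Convert to SI: r = 433.8 Mm = 4.338e+08 m; v = 524.6 km/s = 524600 m/s.
With v perpendicular to r, h = r · v.
h = 4.338e+08 · 524600 m²/s ≈ 2.276e+14 m²/s.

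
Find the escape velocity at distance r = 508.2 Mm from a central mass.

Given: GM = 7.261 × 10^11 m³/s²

Convert to SI: r = 508.2 Mm = 5.082e+08 m.
Escape velocity comes from setting total energy to zero: ½v² − GM/r = 0 ⇒ v_esc = √(2GM / r).
v_esc = √(2 · 7.261e+11 / 5.082e+08) m/s ≈ 53.46 m/s = 53.46 m/s.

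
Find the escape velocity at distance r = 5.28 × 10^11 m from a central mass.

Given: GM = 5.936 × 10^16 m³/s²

Escape velocity comes from setting total energy to zero: ½v² − GM/r = 0 ⇒ v_esc = √(2GM / r).
v_esc = √(2 · 5.936e+16 / 5.28e+11) m/s ≈ 474.2 m/s = 474.2 m/s.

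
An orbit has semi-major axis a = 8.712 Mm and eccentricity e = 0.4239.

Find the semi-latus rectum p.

Convert to SI: a = 8.712 Mm = 8.712e+06 m.
p = a (1 − e²).
p = 8.712e+06 · (1 − (0.4239)²) = 8.712e+06 · 0.820309 ≈ 7.147e+06 m = 7.147 Mm.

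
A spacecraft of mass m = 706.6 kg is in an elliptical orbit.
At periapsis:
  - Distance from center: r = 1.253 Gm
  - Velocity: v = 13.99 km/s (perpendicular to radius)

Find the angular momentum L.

Convert to SI: r = 1.253 Gm = 1.253e+09 m; v = 13.99 km/s = 13990 m/s.
Since v is perpendicular to r, L = m · v · r.
L = 706.6 · 13990 · 1.253e+09 kg·m²/s ≈ 1.239e+16 kg·m²/s.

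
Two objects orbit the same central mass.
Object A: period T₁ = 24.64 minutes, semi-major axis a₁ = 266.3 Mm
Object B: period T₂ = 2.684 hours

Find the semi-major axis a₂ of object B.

Convert to SI: T₁ = 24.64 minutes = 1478.4 s; a₁ = 266.3 Mm = 2.663e+08 m; T₂ = 2.684 hours = 9662.4 s.
Kepler's third law: (T₁/T₂)² = (a₁/a₂)³ ⇒ a₂ = a₁ · (T₂/T₁)^(2/3).
T₂/T₁ = 9662.4 / 1478.4 = 6.53571.
a₂ = 2.663e+08 · (6.53571)^(2/3) m ≈ 9.309e+08 m = 930.9 Mm.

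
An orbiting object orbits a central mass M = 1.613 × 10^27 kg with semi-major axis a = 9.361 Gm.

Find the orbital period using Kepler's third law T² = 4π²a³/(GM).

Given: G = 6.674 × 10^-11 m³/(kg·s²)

Convert to SI: a = 9.361 Gm = 9.361e+09 m.
GM = G · M = 6.674e-11 · 1.613e+27 = 1.07652e+17 m³/s².
Kepler's third law: T = 2π √(a³ / GM).
Substituting a = 9.361e+09 m and GM = 1.07652e+17 m³/s²:
T = 2π √((9.361e+09)³ / 1.07652e+17) s
T ≈ 1.734e+07 s = 200.7 days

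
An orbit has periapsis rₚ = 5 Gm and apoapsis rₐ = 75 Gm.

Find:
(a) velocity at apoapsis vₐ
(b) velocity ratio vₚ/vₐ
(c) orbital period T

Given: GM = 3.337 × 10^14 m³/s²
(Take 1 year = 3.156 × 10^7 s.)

Convert to SI: rₚ = 5 Gm = 5e+09 m; rₐ = 75 Gm = 7.5e+10 m.
(a) With a = (rₚ + rₐ)/2 = 4e+10 m, vₐ = √(GM (2/rₐ − 1/a)) = √(3.337e+14 · (2/7.5e+10 − 1/4e+10)) m/s ≈ 23.58 m/s
(b) Conservation of angular momentum (rₚvₚ = rₐvₐ) gives vₚ/vₐ = rₐ/rₚ = 7.5e+10/5e+09 ≈ 15
(c) With a = (rₚ + rₐ)/2 = 4e+10 m, T = 2π √(a³/GM) = 2π √((4e+10)³/3.337e+14) s ≈ 2.752e+09 s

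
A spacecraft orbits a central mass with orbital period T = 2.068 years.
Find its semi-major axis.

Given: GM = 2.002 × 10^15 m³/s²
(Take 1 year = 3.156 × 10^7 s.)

Convert to SI: T = 2.068 years = 6.52661e+07 s.
Invert Kepler's third law: a = (GM · T² / (4π²))^(1/3).
Substituting T = 6.52661e+07 s and GM = 2.002e+15 m³/s²:
a = (2.002e+15 · (6.52661e+07)² / (4π²))^(1/3) m
a ≈ 6e+09 m = 6 Gm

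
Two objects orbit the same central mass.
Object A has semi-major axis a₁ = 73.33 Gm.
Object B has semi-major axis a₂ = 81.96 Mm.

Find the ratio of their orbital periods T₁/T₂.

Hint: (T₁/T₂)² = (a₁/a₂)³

Convert to SI: a₁ = 73.33 Gm = 7.333e+10 m; a₂ = 81.96 Mm = 8.196e+07 m.
From Kepler's third law, (T₁/T₂)² = (a₁/a₂)³, so T₁/T₂ = (a₁/a₂)^(3/2).
a₁/a₂ = 7.333e+10 / 8.196e+07 = 894.705.
T₁/T₂ = (894.705)^(3/2) ≈ 2.676e+04.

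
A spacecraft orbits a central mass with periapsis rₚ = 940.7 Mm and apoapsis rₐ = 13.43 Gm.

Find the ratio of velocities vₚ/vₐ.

Convert to SI: rₚ = 940.7 Mm = 9.407e+08 m; rₐ = 13.43 Gm = 1.343e+10 m.
Conservation of angular momentum gives rₚvₚ = rₐvₐ, so vₚ/vₐ = rₐ/rₚ.
vₚ/vₐ = 1.343e+10 / 9.407e+08 ≈ 14.28.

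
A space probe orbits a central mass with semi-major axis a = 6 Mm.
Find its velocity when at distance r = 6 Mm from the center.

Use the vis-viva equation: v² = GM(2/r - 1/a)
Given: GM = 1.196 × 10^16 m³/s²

Convert to SI: a = 6 Mm = 6e+06 m; r = 6 Mm = 6e+06 m.
Vis-viva: v = √(GM · (2/r − 1/a)).
2/r − 1/a = 2/6e+06 − 1/6e+06 = 1.66667e-07 m⁻¹.
v = √(1.196e+16 · 1.66667e-07) m/s ≈ 4.465e+04 m/s = 44.65 km/s.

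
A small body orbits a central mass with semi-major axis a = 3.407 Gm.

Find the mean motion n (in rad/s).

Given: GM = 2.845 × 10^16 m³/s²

Convert to SI: a = 3.407 Gm = 3.407e+09 m.
n = √(GM / a³).
n = √(2.845e+16 / (3.407e+09)³) rad/s ≈ 8.482e-07 rad/s.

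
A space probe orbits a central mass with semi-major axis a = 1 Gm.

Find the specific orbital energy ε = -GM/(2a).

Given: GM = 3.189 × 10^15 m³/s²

Convert to SI: a = 1 Gm = 1e+09 m.
ε = −GM / (2a).
ε = −3.189e+15 / (2 · 1e+09) J/kg ≈ -1.594e+06 J/kg = -1.595 MJ/kg.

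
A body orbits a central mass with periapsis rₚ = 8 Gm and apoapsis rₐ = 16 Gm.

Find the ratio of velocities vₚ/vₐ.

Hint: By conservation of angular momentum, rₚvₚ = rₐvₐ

Convert to SI: rₚ = 8 Gm = 8e+09 m; rₐ = 16 Gm = 1.6e+10 m.
Conservation of angular momentum gives rₚvₚ = rₐvₐ, so vₚ/vₐ = rₐ/rₚ.
vₚ/vₐ = 1.6e+10 / 8e+09 ≈ 2.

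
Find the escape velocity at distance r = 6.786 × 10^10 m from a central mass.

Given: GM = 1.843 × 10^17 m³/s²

Escape velocity comes from setting total energy to zero: ½v² − GM/r = 0 ⇒ v_esc = √(2GM / r).
v_esc = √(2 · 1.843e+17 / 6.786e+10) m/s ≈ 2331 m/s = 2.331 km/s.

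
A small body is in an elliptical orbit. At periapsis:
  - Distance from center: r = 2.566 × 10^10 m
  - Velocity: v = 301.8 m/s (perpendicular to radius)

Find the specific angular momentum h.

With v perpendicular to r, h = r · v.
h = 2.566e+10 · 301.8 m²/s ≈ 7.744e+12 m²/s.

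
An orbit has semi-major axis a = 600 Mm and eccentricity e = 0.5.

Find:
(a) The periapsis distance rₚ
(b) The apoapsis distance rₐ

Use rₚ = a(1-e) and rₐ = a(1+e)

Convert to SI: a = 600 Mm = 6e+08 m.
(a) rₚ = a(1 − e) = 6e+08 · (1 − 0.5) = 6e+08 · 0.5 ≈ 3e+08 m = 300 Mm.
(b) rₐ = a(1 + e) = 6e+08 · (1 + 0.5) = 6e+08 · 1.5 ≈ 9e+08 m = 900 Mm.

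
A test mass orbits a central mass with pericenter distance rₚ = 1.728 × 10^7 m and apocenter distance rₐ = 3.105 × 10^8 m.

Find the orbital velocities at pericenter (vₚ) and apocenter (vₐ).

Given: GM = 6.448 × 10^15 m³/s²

Use the vis-viva equation v² = GM(2/r − 1/a) with a = (rₚ + rₐ)/2 = (1.728e+07 + 3.105e+08)/2 = 1.6389e+08 m.
vₚ = √(GM · (2/rₚ − 1/a)) = √(6.448e+15 · (2/1.728e+07 − 1/1.6389e+08)) m/s ≈ 2.659e+04 m/s = 26.59 km/s.
vₐ = √(GM · (2/rₐ − 1/a)) = √(6.448e+15 · (2/3.105e+08 − 1/1.6389e+08)) m/s ≈ 1480 m/s = 1.48 km/s.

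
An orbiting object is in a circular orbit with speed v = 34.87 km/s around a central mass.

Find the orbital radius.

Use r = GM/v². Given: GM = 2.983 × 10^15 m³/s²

Convert to SI: v = 34.87 km/s = 34870 m/s.
For a circular orbit, v² = GM / r, so r = GM / v².
r = 2.983e+15 / (34870)² m ≈ 2.453e+06 m = 2.453 Mm.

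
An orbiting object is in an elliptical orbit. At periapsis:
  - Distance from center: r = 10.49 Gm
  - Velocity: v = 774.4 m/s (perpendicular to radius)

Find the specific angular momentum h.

Convert to SI: r = 10.49 Gm = 1.049e+10 m.
With v perpendicular to r, h = r · v.
h = 1.049e+10 · 774.4 m²/s ≈ 8.123e+12 m²/s.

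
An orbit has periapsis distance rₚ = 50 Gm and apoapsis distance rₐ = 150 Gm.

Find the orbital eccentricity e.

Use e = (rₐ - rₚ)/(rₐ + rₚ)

Convert to SI: rₚ = 50 Gm = 5e+10 m; rₐ = 150 Gm = 1.5e+11 m.
e = (rₐ − rₚ) / (rₐ + rₚ).
e = (1.5e+11 − 5e+10) / (1.5e+11 + 5e+10) = 1e+11 / 2e+11 ≈ 0.5.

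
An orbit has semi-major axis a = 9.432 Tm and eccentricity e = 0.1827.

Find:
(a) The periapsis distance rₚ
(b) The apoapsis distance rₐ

Convert to SI: a = 9.432 Tm = 9.432e+12 m.
(a) rₚ = a(1 − e) = 9.432e+12 · (1 − 0.1827) = 9.432e+12 · 0.8173 ≈ 7.709e+12 m = 7.709 Tm.
(b) rₐ = a(1 + e) = 9.432e+12 · (1 + 0.1827) = 9.432e+12 · 1.1827 ≈ 1.116e+13 m = 11.16 Tm.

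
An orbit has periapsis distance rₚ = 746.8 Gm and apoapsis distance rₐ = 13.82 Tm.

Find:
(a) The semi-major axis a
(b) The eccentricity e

Convert to SI: rₚ = 746.8 Gm = 7.468e+11 m; rₐ = 13.82 Tm = 1.382e+13 m.
(a) a = (rₚ + rₐ) / 2 = (7.468e+11 + 1.382e+13) / 2 ≈ 7.283e+12 m = 7.283 Tm.
(b) e = (rₐ − rₚ) / (rₐ + rₚ) = (1.382e+13 − 7.468e+11) / (1.382e+13 + 7.468e+11) ≈ 0.8975.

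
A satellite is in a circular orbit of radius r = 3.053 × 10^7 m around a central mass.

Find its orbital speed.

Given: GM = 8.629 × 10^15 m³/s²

For a circular orbit, gravity supplies the centripetal force, so v = √(GM / r).
v = √(8.629e+15 / 3.053e+07) m/s ≈ 1.681e+04 m/s = 16.81 km/s.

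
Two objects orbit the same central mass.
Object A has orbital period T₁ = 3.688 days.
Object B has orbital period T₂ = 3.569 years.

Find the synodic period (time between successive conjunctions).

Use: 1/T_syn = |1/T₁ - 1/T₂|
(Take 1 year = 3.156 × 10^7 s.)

Convert to SI: T₁ = 3.688 days = 318643 s; T₂ = 3.569 years = 1.12638e+08 s.
T_syn = |T₁ · T₂ / (T₁ − T₂)|.
T_syn = |318643 · 1.12638e+08 / (318643 − 1.12638e+08)| s ≈ 3.195e+05 s = 3.698 days.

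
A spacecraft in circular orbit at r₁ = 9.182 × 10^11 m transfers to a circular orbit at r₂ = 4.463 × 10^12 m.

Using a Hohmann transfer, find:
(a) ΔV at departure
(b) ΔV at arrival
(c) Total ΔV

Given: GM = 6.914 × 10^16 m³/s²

Transfer semi-major axis: a_t = (r₁ + r₂)/2 = (9.182e+11 + 4.463e+12)/2 = 2.6906e+12 m.
Circular speeds: v₁ = √(GM/r₁) = 274.408 m/s, v₂ = √(GM/r₂) = 124.466 m/s.
Transfer speeds (vis-viva v² = GM(2/r − 1/a_t)): v₁ᵗ = 353.415 m/s, v₂ᵗ = 72.7102 m/s.
(a) ΔV₁ = |v₁ᵗ − v₁| ≈ 79.01 m/s = 79.01 m/s.
(b) ΔV₂ = |v₂ − v₂ᵗ| ≈ 51.76 m/s = 51.76 m/s.
(c) ΔV_total = ΔV₁ + ΔV₂ ≈ 130.8 m/s = 130.8 m/s.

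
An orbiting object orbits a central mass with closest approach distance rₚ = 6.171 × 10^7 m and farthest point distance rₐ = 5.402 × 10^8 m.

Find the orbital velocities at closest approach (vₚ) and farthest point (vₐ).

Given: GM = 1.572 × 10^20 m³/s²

Use the vis-viva equation v² = GM(2/r − 1/a) with a = (rₚ + rₐ)/2 = (6.171e+07 + 5.402e+08)/2 = 3.00955e+08 m.
vₚ = √(GM · (2/rₚ − 1/a)) = √(1.572e+20 · (2/6.171e+07 − 1/3.00955e+08)) m/s ≈ 2.138e+06 m/s = 2138 km/s.
vₐ = √(GM · (2/rₐ − 1/a)) = √(1.572e+20 · (2/5.402e+08 − 1/3.00955e+08)) m/s ≈ 2.443e+05 m/s = 244.3 km/s.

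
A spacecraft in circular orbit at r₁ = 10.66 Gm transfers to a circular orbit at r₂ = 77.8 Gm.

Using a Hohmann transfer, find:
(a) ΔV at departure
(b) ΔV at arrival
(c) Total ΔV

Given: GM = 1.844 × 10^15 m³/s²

Convert to SI: r₁ = 10.66 Gm = 1.066e+10 m; r₂ = 77.8 Gm = 7.78e+10 m.
Transfer semi-major axis: a_t = (r₁ + r₂)/2 = (1.066e+10 + 7.78e+10)/2 = 4.423e+10 m.
Circular speeds: v₁ = √(GM/r₁) = 415.912 m/s, v₂ = √(GM/r₂) = 153.954 m/s.
Transfer speeds (vis-viva v² = GM(2/r − 1/a_t)): v₁ᵗ = 551.611 m/s, v₂ᵗ = 75.5807 m/s.
(a) ΔV₁ = |v₁ᵗ − v₁| ≈ 135.7 m/s = 135.7 m/s.
(b) ΔV₂ = |v₂ − v₂ᵗ| ≈ 78.37 m/s = 78.37 m/s.
(c) ΔV_total = ΔV₁ + ΔV₂ ≈ 214.1 m/s = 214.1 m/s.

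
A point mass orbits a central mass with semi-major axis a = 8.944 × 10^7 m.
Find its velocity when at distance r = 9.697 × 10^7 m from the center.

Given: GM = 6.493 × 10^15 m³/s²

Vis-viva: v = √(GM · (2/r − 1/a)).
2/r − 1/a = 2/9.697e+07 − 1/8.944e+07 = 9.44426e-09 m⁻¹.
v = √(6.493e+15 · 9.44426e-09) m/s ≈ 7831 m/s = 7.831 km/s.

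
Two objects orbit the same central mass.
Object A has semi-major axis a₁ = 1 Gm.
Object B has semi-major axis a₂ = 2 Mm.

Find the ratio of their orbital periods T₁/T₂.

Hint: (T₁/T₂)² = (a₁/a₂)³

Convert to SI: a₁ = 1 Gm = 1e+09 m; a₂ = 2 Mm = 2e+06 m.
From Kepler's third law, (T₁/T₂)² = (a₁/a₂)³, so T₁/T₂ = (a₁/a₂)^(3/2).
a₁/a₂ = 1e+09 / 2e+06 = 500.
T₁/T₂ = (500)^(3/2) ≈ 1.118e+04.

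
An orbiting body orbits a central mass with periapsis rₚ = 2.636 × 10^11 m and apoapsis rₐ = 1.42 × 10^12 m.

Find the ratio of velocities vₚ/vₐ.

Conservation of angular momentum gives rₚvₚ = rₐvₐ, so vₚ/vₐ = rₐ/rₚ.
vₚ/vₐ = 1.42e+12 / 2.636e+11 ≈ 5.387.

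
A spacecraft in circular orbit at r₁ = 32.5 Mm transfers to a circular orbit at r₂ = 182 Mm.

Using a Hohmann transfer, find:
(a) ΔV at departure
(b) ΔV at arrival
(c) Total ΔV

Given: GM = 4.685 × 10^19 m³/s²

Convert to SI: r₁ = 32.5 Mm = 3.25e+07 m; r₂ = 182 Mm = 1.82e+08 m.
Transfer semi-major axis: a_t = (r₁ + r₂)/2 = (3.25e+07 + 1.82e+08)/2 = 1.0725e+08 m.
Circular speeds: v₁ = √(GM/r₁) = 1.20064e+06 m/s, v₂ = √(GM/r₂) = 507363 m/s.
Transfer speeds (vis-viva v² = GM(2/r − 1/a_t)): v₁ᵗ = 1.56405e+06 m/s, v₂ᵗ = 279294 m/s.
(a) ΔV₁ = |v₁ᵗ − v₁| ≈ 3.634e+05 m/s = 363.4 km/s.
(b) ΔV₂ = |v₂ − v₂ᵗ| ≈ 2.281e+05 m/s = 228.1 km/s.
(c) ΔV_total = ΔV₁ + ΔV₂ ≈ 5.915e+05 m/s = 591.5 km/s.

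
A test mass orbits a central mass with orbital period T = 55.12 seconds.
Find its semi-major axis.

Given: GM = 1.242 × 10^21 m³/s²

Invert Kepler's third law: a = (GM · T² / (4π²))^(1/3).
Substituting T = 55.12 s and GM = 1.242e+21 m³/s²:
a = (1.242e+21 · (55.12)² / (4π²))^(1/3) m
a ≈ 4.572e+07 m = 45.72 Mm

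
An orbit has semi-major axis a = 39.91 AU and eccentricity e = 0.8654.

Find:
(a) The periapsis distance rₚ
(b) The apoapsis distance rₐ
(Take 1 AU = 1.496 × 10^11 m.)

Convert to SI: a = 39.91 AU = 5.97054e+12 m.
(a) rₚ = a(1 − e) = 5.97054e+12 · (1 − 0.8654) = 5.97054e+12 · 0.1346 ≈ 8.036e+11 m = 5.372 AU.
(b) rₐ = a(1 + e) = 5.97054e+12 · (1 + 0.8654) = 5.97054e+12 · 1.8654 ≈ 1.114e+13 m = 74.45 AU.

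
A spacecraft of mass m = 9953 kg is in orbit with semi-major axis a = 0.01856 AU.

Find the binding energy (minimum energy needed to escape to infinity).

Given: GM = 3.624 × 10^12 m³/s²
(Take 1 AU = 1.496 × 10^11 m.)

Convert to SI: a = 0.01856 AU = 2.77658e+09 m.
Total orbital energy is E = −GMm/(2a); binding energy is E_bind = −E = GMm/(2a).
E_bind = 3.624e+12 · 9953 / (2 · 2.77658e+09) J ≈ 6.495e+06 J = 6.495 MJ.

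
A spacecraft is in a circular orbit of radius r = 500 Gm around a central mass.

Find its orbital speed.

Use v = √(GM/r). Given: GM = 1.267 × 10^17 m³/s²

Convert to SI: r = 500 Gm = 5e+11 m.
For a circular orbit, gravity supplies the centripetal force, so v = √(GM / r).
v = √(1.267e+17 / 5e+11) m/s ≈ 503.4 m/s = 503.4 m/s.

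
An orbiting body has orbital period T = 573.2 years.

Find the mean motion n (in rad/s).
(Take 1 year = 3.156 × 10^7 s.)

Convert to SI: T = 573.2 years = 1.80902e+10 s.
n = 2π / T.
n = 2π / 1.80902e+10 s ≈ 3.473e-10 rad/s.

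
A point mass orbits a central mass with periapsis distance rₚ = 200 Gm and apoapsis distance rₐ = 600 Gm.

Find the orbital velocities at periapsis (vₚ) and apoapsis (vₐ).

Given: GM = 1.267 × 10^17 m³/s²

Convert to SI: rₚ = 200 Gm = 2e+11 m; rₐ = 600 Gm = 6e+11 m.
Use the vis-viva equation v² = GM(2/r − 1/a) with a = (rₚ + rₐ)/2 = (2e+11 + 6e+11)/2 = 4e+11 m.
vₚ = √(GM · (2/rₚ − 1/a)) = √(1.267e+17 · (2/2e+11 − 1/4e+11)) m/s ≈ 974.8 m/s = 974.8 m/s.
vₐ = √(GM · (2/rₐ − 1/a)) = √(1.267e+17 · (2/6e+11 − 1/4e+11)) m/s ≈ 324.9 m/s = 324.9 m/s.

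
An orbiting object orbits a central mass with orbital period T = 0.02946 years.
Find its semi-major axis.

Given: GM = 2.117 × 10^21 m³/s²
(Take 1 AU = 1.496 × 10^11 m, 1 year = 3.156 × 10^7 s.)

Convert to SI: T = 0.02946 years = 929758 s.
Invert Kepler's third law: a = (GM · T² / (4π²))^(1/3).
Substituting T = 929758 s and GM = 2.117e+21 m³/s²:
a = (2.117e+21 · (929758)² / (4π²))^(1/3) m
a ≈ 3.592e+10 m = 0.2401 AU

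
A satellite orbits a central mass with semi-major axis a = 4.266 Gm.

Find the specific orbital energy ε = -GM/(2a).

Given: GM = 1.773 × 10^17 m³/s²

Convert to SI: a = 4.266 Gm = 4.266e+09 m.
ε = −GM / (2a).
ε = −1.773e+17 / (2 · 4.266e+09) J/kg ≈ -2.078e+07 J/kg = -20.78 MJ/kg.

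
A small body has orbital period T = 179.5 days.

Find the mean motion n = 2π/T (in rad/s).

Convert to SI: T = 179.5 days = 1.55088e+07 s.
n = 2π / T.
n = 2π / 1.55088e+07 s ≈ 4.051e-07 rad/s.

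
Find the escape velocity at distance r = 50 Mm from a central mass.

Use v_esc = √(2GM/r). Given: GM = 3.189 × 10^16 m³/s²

Convert to SI: r = 50 Mm = 5e+07 m.
Escape velocity comes from setting total energy to zero: ½v² − GM/r = 0 ⇒ v_esc = √(2GM / r).
v_esc = √(2 · 3.189e+16 / 5e+07) m/s ≈ 3.572e+04 m/s = 35.72 km/s.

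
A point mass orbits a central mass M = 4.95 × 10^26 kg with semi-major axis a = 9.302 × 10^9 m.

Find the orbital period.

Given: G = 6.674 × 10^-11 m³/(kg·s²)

GM = G · M = 6.674e-11 · 4.95e+26 = 3.30363e+16 m³/s².
Kepler's third law: T = 2π √(a³ / GM).
Substituting a = 9.302e+09 m and GM = 3.30363e+16 m³/s²:
T = 2π √((9.302e+09)³ / 3.30363e+16) s
T ≈ 3.101e+07 s = 359 days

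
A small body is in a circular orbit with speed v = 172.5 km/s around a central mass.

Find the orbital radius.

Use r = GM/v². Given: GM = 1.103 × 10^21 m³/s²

Convert to SI: v = 172.5 km/s = 172500 m/s.
For a circular orbit, v² = GM / r, so r = GM / v².
r = 1.103e+21 / (172500)² m ≈ 3.707e+10 m = 37.07 Gm.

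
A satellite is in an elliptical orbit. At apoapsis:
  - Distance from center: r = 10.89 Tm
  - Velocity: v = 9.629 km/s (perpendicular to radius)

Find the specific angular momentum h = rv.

Convert to SI: r = 10.89 Tm = 1.089e+13 m; v = 9.629 km/s = 9629 m/s.
With v perpendicular to r, h = r · v.
h = 1.089e+13 · 9629 m²/s ≈ 1.049e+17 m²/s.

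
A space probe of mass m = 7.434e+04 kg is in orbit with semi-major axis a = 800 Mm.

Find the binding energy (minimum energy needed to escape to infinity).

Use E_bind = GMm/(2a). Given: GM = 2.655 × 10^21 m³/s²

Convert to SI: a = 800 Mm = 8e+08 m.
Total orbital energy is E = −GMm/(2a); binding energy is E_bind = −E = GMm/(2a).
E_bind = 2.655e+21 · 7.434e+04 / (2 · 8e+08) J ≈ 1.234e+17 J = 123.4 PJ.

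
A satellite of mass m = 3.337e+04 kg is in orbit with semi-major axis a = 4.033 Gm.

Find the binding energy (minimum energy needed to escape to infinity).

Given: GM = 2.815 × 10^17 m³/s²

Convert to SI: a = 4.033 Gm = 4.033e+09 m.
Total orbital energy is E = −GMm/(2a); binding energy is E_bind = −E = GMm/(2a).
E_bind = 2.815e+17 · 3.337e+04 / (2 · 4.033e+09) J ≈ 1.165e+12 J = 1.165 TJ.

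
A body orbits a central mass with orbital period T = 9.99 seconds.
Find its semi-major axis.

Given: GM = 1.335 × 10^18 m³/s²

Invert Kepler's third law: a = (GM · T² / (4π²))^(1/3).
Substituting T = 9.99 s and GM = 1.335e+18 m³/s²:
a = (1.335e+18 · (9.99)² / (4π²))^(1/3) m
a ≈ 1.5e+06 m = 1.5 Mm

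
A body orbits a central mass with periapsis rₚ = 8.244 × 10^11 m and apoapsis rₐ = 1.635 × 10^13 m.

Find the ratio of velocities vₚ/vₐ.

Conservation of angular momentum gives rₚvₚ = rₐvₐ, so vₚ/vₐ = rₐ/rₚ.
vₚ/vₐ = 1.635e+13 / 8.244e+11 ≈ 19.83.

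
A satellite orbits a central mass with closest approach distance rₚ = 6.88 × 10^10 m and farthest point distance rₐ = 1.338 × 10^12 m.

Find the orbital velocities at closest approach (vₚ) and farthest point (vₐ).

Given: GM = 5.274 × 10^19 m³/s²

Use the vis-viva equation v² = GM(2/r − 1/a) with a = (rₚ + rₐ)/2 = (6.88e+10 + 1.338e+12)/2 = 7.034e+11 m.
vₚ = √(GM · (2/rₚ − 1/a)) = √(5.274e+19 · (2/6.88e+10 − 1/7.034e+11)) m/s ≈ 3.819e+04 m/s = 38.19 km/s.
vₐ = √(GM · (2/rₐ − 1/a)) = √(5.274e+19 · (2/1.338e+12 − 1/7.034e+11)) m/s ≈ 1964 m/s = 1.964 km/s.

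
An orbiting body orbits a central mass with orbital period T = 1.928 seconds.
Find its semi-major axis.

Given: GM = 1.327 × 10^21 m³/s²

Invert Kepler's third law: a = (GM · T² / (4π²))^(1/3).
Substituting T = 1.928 s and GM = 1.327e+21 m³/s²:
a = (1.327e+21 · (1.928)² / (4π²))^(1/3) m
a ≈ 4.999e+06 m = 4.999 Mm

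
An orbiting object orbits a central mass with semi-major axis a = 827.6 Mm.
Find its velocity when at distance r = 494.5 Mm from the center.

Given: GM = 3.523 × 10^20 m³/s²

Convert to SI: a = 827.6 Mm = 8.276e+08 m; r = 494.5 Mm = 4.945e+08 m.
Vis-viva: v = √(GM · (2/r − 1/a)).
2/r − 1/a = 2/4.945e+08 − 1/8.276e+08 = 2.83618e-09 m⁻¹.
v = √(3.523e+20 · 2.83618e-09) m/s ≈ 9.996e+05 m/s = 999.6 km/s.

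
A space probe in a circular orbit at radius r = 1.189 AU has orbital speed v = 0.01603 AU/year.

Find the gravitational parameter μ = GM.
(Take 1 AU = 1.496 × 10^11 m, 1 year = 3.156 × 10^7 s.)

Convert to SI: r = 1.189 AU = 1.77874e+11 m; v = 0.01603 AU/year = 75.985 m/s.
For a circular orbit v² = GM/r, so GM = v² · r.
GM = (75.985)² · 1.77874e+11 m³/s² ≈ 1.027e+15 m³/s² = 1.027 × 10^15 m³/s².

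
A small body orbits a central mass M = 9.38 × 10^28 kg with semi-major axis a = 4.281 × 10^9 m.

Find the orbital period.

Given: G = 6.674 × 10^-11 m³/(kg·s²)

GM = G · M = 6.674e-11 · 9.38e+28 = 6.26021e+18 m³/s².
Kepler's third law: T = 2π √(a³ / GM).
Substituting a = 4.281e+09 m and GM = 6.26021e+18 m³/s²:
T = 2π √((4.281e+09)³ / 6.26021e+18) s
T ≈ 7.034e+05 s = 8.141 days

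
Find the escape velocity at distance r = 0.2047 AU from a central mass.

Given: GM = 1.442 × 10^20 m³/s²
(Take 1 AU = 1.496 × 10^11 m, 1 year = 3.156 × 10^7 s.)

Convert to SI: r = 0.2047 AU = 3.06231e+10 m.
Escape velocity comes from setting total energy to zero: ½v² − GM/r = 0 ⇒ v_esc = √(2GM / r).
v_esc = √(2 · 1.442e+20 / 3.06231e+10) m/s ≈ 9.704e+04 m/s = 20.47 AU/year.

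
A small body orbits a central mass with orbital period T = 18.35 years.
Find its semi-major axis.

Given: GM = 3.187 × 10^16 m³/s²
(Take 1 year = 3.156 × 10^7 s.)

Convert to SI: T = 18.35 years = 5.79126e+08 s.
Invert Kepler's third law: a = (GM · T² / (4π²))^(1/3).
Substituting T = 5.79126e+08 s and GM = 3.187e+16 m³/s²:
a = (3.187e+16 · (5.79126e+08)² / (4π²))^(1/3) m
a ≈ 6.469e+10 m = 6.469 × 10^10 m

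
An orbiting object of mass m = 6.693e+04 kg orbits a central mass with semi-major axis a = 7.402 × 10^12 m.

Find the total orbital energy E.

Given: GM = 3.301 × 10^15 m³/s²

E = −GMm / (2a).
E = −3.301e+15 · 6.693e+04 / (2 · 7.402e+12) J ≈ -1.492e+07 J = -14.92 MJ.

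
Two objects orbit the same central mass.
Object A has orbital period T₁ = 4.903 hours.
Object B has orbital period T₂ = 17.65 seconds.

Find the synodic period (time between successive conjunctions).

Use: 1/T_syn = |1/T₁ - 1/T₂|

Convert to SI: T₁ = 4.903 hours = 17650.8 s.
T_syn = |T₁ · T₂ / (T₁ − T₂)|.
T_syn = |17650.8 · 17.65 / (17650.8 − 17.65)| s ≈ 17.67 s = 17.67 seconds.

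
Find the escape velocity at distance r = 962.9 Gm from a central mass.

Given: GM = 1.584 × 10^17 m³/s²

Convert to SI: r = 962.9 Gm = 9.629e+11 m.
Escape velocity comes from setting total energy to zero: ½v² − GM/r = 0 ⇒ v_esc = √(2GM / r).
v_esc = √(2 · 1.584e+17 / 9.629e+11) m/s ≈ 573.6 m/s = 573.6 m/s.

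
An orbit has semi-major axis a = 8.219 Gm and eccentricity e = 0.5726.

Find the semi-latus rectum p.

Convert to SI: a = 8.219 Gm = 8.219e+09 m.
p = a (1 − e²).
p = 8.219e+09 · (1 − (0.5726)²) = 8.219e+09 · 0.672129 ≈ 5.524e+09 m = 5.524 Gm.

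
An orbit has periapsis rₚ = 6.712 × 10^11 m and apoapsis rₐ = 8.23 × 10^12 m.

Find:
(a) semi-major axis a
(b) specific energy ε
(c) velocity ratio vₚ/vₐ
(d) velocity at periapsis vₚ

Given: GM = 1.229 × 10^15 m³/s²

(a) a = (rₚ + rₐ)/2 = (6.712e+11 + 8.23e+12)/2 ≈ 4.451e+12 m
(b) With a = (rₚ + rₐ)/2 = 4.4506e+12 m, ε = −GM/(2a) = −1.229e+15/(2 · 4.4506e+12) J/kg ≈ -138.1 J/kg
(c) Conservation of angular momentum (rₚvₚ = rₐvₐ) gives vₚ/vₐ = rₐ/rₚ = 8.23e+12/6.712e+11 ≈ 12.26
(d) With a = (rₚ + rₐ)/2 = 4.4506e+12 m, vₚ = √(GM (2/rₚ − 1/a)) = √(1.229e+15 · (2/6.712e+11 − 1/4.4506e+12)) m/s ≈ 58.19 m/s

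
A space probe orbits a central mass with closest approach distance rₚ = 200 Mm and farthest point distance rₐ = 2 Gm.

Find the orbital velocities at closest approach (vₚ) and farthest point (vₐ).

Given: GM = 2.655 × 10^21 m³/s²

Convert to SI: rₚ = 200 Mm = 2e+08 m; rₐ = 2 Gm = 2e+09 m.
Use the vis-viva equation v² = GM(2/r − 1/a) with a = (rₚ + rₐ)/2 = (2e+08 + 2e+09)/2 = 1.1e+09 m.
vₚ = √(GM · (2/rₚ − 1/a)) = √(2.655e+21 · (2/2e+08 − 1/1.1e+09)) m/s ≈ 4.913e+06 m/s = 4913 km/s.
vₐ = √(GM · (2/rₐ − 1/a)) = √(2.655e+21 · (2/2e+09 − 1/1.1e+09)) m/s ≈ 4.913e+05 m/s = 491.3 km/s.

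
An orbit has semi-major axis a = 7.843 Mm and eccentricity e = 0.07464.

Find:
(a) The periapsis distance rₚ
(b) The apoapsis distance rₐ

Convert to SI: a = 7.843 Mm = 7.843e+06 m.
(a) rₚ = a(1 − e) = 7.843e+06 · (1 − 0.07464) = 7.843e+06 · 0.92536 ≈ 7.258e+06 m = 7.258 Mm.
(b) rₐ = a(1 + e) = 7.843e+06 · (1 + 0.07464) = 7.843e+06 · 1.07464 ≈ 8.428e+06 m = 8.428 Mm.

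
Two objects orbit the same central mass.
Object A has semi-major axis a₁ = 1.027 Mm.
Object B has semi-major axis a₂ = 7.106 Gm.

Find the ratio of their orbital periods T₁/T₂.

Convert to SI: a₁ = 1.027 Mm = 1.027e+06 m; a₂ = 7.106 Gm = 7.106e+09 m.
From Kepler's third law, (T₁/T₂)² = (a₁/a₂)³, so T₁/T₂ = (a₁/a₂)^(3/2).
a₁/a₂ = 1.027e+06 / 7.106e+09 = 0.000144526.
T₁/T₂ = (0.000144526)^(3/2) ≈ 1.737e-06.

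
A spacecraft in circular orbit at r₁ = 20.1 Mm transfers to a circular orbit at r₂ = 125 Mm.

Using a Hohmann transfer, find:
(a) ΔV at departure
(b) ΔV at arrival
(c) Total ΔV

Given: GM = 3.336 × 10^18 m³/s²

Convert to SI: r₁ = 20.1 Mm = 2.01e+07 m; r₂ = 125 Mm = 1.25e+08 m.
Transfer semi-major axis: a_t = (r₁ + r₂)/2 = (2.01e+07 + 1.25e+08)/2 = 7.255e+07 m.
Circular speeds: v₁ = √(GM/r₁) = 407394 m/s, v₂ = √(GM/r₂) = 163365 m/s.
Transfer speeds (vis-viva v² = GM(2/r − 1/a_t)): v₁ᵗ = 534751 m/s, v₂ᵗ = 85987.9 m/s.
(a) ΔV₁ = |v₁ᵗ − v₁| ≈ 1.274e+05 m/s = 127.4 km/s.
(b) ΔV₂ = |v₂ − v₂ᵗ| ≈ 7.738e+04 m/s = 77.38 km/s.
(c) ΔV_total = ΔV₁ + ΔV₂ ≈ 2.047e+05 m/s = 204.7 km/s.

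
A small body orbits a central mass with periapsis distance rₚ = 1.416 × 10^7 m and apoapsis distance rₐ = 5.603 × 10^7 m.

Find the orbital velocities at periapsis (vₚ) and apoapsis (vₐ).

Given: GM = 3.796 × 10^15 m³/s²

Use the vis-viva equation v² = GM(2/r − 1/a) with a = (rₚ + rₐ)/2 = (1.416e+07 + 5.603e+07)/2 = 3.5095e+07 m.
vₚ = √(GM · (2/rₚ − 1/a)) = √(3.796e+15 · (2/1.416e+07 − 1/3.5095e+07)) m/s ≈ 2.069e+04 m/s = 20.69 km/s.
vₐ = √(GM · (2/rₐ − 1/a)) = √(3.796e+15 · (2/5.603e+07 − 1/3.5095e+07)) m/s ≈ 5228 m/s = 5.228 km/s.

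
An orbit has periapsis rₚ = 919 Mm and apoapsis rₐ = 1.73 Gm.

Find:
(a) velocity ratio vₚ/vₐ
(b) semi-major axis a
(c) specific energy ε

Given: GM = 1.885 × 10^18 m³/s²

Convert to SI: rₚ = 919 Mm = 9.19e+08 m; rₐ = 1.73 Gm = 1.73e+09 m.
(a) Conservation of angular momentum (rₚvₚ = rₐvₐ) gives vₚ/vₐ = rₐ/rₚ = 1.73e+09/9.19e+08 ≈ 1.882
(b) a = (rₚ + rₐ)/2 = (9.19e+08 + 1.73e+09)/2 ≈ 1.324e+09 m
(c) With a = (rₚ + rₐ)/2 = 1.3245e+09 m, ε = −GM/(2a) = −1.885e+18/(2 · 1.3245e+09) J/kg ≈ -7.116e+08 J/kg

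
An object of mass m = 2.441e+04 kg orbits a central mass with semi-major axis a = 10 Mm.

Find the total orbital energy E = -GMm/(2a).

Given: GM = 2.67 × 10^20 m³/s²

Convert to SI: a = 10 Mm = 1e+07 m.
E = −GMm / (2a).
E = −2.67e+20 · 2.441e+04 / (2 · 1e+07) J ≈ -3.259e+17 J = -325.9 PJ.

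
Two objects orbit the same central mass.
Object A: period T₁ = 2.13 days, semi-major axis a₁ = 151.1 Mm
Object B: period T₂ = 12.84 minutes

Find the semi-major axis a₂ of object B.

Convert to SI: T₁ = 2.13 days = 184032 s; a₁ = 151.1 Mm = 1.511e+08 m; T₂ = 12.84 minutes = 770.4 s.
Kepler's third law: (T₁/T₂)² = (a₁/a₂)³ ⇒ a₂ = a₁ · (T₂/T₁)^(2/3).
T₂/T₁ = 770.4 / 184032 = 0.00418623.
a₂ = 1.511e+08 · (0.00418623)^(2/3) m ≈ 3.925e+06 m = 3.925 Mm.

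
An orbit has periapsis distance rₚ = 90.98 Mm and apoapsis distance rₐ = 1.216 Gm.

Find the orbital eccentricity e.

Convert to SI: rₚ = 90.98 Mm = 9.098e+07 m; rₐ = 1.216 Gm = 1.216e+09 m.
e = (rₐ − rₚ) / (rₐ + rₚ).
e = (1.216e+09 − 9.098e+07) / (1.216e+09 + 9.098e+07) = 1.12502e+09 / 1.30698e+09 ≈ 0.8608.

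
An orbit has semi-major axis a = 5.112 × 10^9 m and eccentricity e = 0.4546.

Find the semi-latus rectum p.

p = a (1 − e²).
p = 5.112e+09 · (1 − (0.4546)²) = 5.112e+09 · 0.793339 ≈ 4.056e+09 m = 4.056 × 10^9 m.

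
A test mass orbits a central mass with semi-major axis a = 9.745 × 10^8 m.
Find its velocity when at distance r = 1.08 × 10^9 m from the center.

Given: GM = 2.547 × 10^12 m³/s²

Vis-viva: v = √(GM · (2/r − 1/a)).
2/r − 1/a = 2/1.08e+09 − 1/9.745e+08 = 8.25685e-10 m⁻¹.
v = √(2.547e+12 · 8.25685e-10) m/s ≈ 45.86 m/s = 45.86 m/s.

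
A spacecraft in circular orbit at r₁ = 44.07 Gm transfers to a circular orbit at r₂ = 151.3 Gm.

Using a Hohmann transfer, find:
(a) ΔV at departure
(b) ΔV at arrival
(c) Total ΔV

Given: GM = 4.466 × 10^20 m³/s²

Convert to SI: r₁ = 44.07 Gm = 4.407e+10 m; r₂ = 151.3 Gm = 1.513e+11 m.
Transfer semi-major axis: a_t = (r₁ + r₂)/2 = (4.407e+10 + 1.513e+11)/2 = 9.7685e+10 m.
Circular speeds: v₁ = √(GM/r₁) = 100667 m/s, v₂ = √(GM/r₂) = 54330 m/s.
Transfer speeds (vis-viva v² = GM(2/r − 1/a_t)): v₁ᵗ = 125283 m/s, v₂ᵗ = 36492 m/s.
(a) ΔV₁ = |v₁ᵗ − v₁| ≈ 2.462e+04 m/s = 24.62 km/s.
(b) ΔV₂ = |v₂ − v₂ᵗ| ≈ 1.784e+04 m/s = 17.84 km/s.
(c) ΔV_total = ΔV₁ + ΔV₂ ≈ 4.245e+04 m/s = 42.45 km/s.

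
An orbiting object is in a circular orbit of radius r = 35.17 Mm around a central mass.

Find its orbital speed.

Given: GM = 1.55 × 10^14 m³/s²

Convert to SI: r = 35.17 Mm = 3.517e+07 m.
For a circular orbit, gravity supplies the centripetal force, so v = √(GM / r).
v = √(1.55e+14 / 3.517e+07) m/s ≈ 2099 m/s = 2.099 km/s.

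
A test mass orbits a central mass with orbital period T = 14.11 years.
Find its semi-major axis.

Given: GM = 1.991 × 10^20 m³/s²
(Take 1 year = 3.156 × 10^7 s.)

Convert to SI: T = 14.11 years = 4.45312e+08 s.
Invert Kepler's third law: a = (GM · T² / (4π²))^(1/3).
Substituting T = 4.45312e+08 s and GM = 1.991e+20 m³/s²:
a = (1.991e+20 · (4.45312e+08)² / (4π²))^(1/3) m
a ≈ 1e+12 m = 1 Tm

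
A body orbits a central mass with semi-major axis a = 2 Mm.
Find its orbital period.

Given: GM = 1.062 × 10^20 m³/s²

Convert to SI: a = 2 Mm = 2e+06 m.
Kepler's third law: T = 2π √(a³ / GM).
Substituting a = 2e+06 m and GM = 1.062e+20 m³/s²:
T = 2π √((2e+06)³ / 1.062e+20) s
T ≈ 1.724 s = 1.724 seconds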